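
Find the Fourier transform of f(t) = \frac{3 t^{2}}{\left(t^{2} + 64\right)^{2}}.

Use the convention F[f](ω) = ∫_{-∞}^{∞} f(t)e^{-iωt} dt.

F(ω) = \frac{3 \pi \left(1 - 8 \left|{\omega}\right|\right) e^{- 8 \left|{\omega}\right|}}{16}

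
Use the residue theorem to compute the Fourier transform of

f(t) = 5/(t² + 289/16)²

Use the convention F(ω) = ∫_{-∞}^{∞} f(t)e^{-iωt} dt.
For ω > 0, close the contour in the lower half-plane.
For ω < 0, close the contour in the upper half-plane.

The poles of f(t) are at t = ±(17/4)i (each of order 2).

Let g(z) = f(z)e^{-iωz}; for large |z| the factor e^{-iωz} decays in the lower half-plane when ω > 0 and in the upper half-plane when ω < 0.

Case ω > 0 (lower half-plane, clockwise contour ⇒ F(ω) = -2πi·ΣRes):
  Res_{z = - \frac{17 i}{4}} g(z) = \frac{20 i \left(17 \omega + 4\right) e^{- \frac{17 \omega}{4}}}{4913} (pole of order 2)
  F(ω) = -2πi·ΣRes = \frac{40 \pi \left(17 \omega + 4\right) e^{- \frac{17 \omega}{4}}}{4913}

Case ω < 0 (upper half-plane, counterclockwise contour ⇒ F(ω) = +2πi·ΣRes):
  Res_{z = \frac{17 i}{4}} g(z) = \frac{20 i \left(17 \omega - 4\right) e^{\frac{17 \omega}{4}}}{4913} (pole of order 2)
  F(ω) = 2πi·ΣRes = \frac{40 \pi \left(4 - 17 \omega\right) e^{\frac{17 \omega}{4}}}{4913}

Both cases combine into a single formula in |ω|:

F(ω) = \frac{40 \pi \left(17 \left|{\omega}\right| + 4\right) e^{- \frac{17 \left|{\omega}\right|}{4}}}{4913}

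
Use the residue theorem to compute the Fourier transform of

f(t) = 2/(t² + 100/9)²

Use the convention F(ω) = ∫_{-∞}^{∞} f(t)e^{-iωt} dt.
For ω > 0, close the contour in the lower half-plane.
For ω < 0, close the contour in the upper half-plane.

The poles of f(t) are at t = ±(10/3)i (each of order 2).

Let g(z) = f(z)e^{-iωz}; for large |z| the factor e^{-iωz} decays in the lower half-plane when ω > 0 and in the upper half-plane when ω < 0.

Case ω > 0 (lower half-plane, clockwise contour ⇒ F(ω) = -2πi·ΣRes):
  Res_{z = - \frac{10 i}{3}} g(z) = \frac{9 i \left(10 \omega + 3\right) e^{- \frac{10 \omega}{3}}}{2000} (pole of order 2)
  F(ω) = -2πi·ΣRes = \frac{9 \pi \left(10 \omega + 3\right) e^{- \frac{10 \omega}{3}}}{1000}

Case ω < 0 (upper half-plane, counterclockwise contour ⇒ F(ω) = +2πi·ΣRes):
  Res_{z = \frac{10 i}{3}} g(z) = \frac{9 i \left(10 \omega - 3\right) e^{\frac{10 \omega}{3}}}{2000} (pole of order 2)
  F(ω) = 2πi·ΣRes = \frac{9 \pi \left(3 - 10 \omega\right) e^{\frac{10 \omega}{3}}}{1000}

Both cases combine into a single formula in |ω|:

F(ω) = \frac{9 \pi \left(10 \left|{\omega}\right| + 3\right) e^{- \frac{10 \left|{\omega}\right|}{3}}}{1000}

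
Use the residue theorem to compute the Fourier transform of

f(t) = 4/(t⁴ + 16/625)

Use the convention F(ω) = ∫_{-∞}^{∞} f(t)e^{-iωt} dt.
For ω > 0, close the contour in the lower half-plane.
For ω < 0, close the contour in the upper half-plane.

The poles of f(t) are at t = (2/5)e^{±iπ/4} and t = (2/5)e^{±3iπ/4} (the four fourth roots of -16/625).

Let g(z) = f(z)e^{-iωz}; for large |z| the factor e^{-iωz} decays in the lower half-plane when ω > 0 and in the upper half-plane when ω < 0.

Case ω > 0 (lower half-plane, clockwise contour ⇒ F(ω) = -2πi·ΣRes):
  Res_{z = - \frac{\sqrt{2}}{5} - \frac{\sqrt{2} i}{5}} g(z) = \frac{125 \sqrt{2} i \left(1 - i\right) e^{\frac{\sqrt{2} \omega \left(-1 + i\right)}{5}}}{16}
  Res_{z = \frac{\sqrt{2}}{5} - \frac{\sqrt{2} i}{5}} g(z) = \frac{125 \sqrt{2} i \left(1 + i\right) e^{- \frac{\sqrt{2} \omega \left(1 + i\right)}{5}}}{16}
  F(ω) = -2πi·ΣRes = \frac{125 \sqrt{2} \pi \left(1 - i\right) \left(e^{\frac{2 \sqrt{2} i \omega}{5}} + i\right) e^{- \frac{\sqrt{2} \omega \left(1 + i\right)}{5}}}{8} = \frac{125 \pi e^{- \frac{\sqrt{2} \omega}{5}} \sin{\left(\frac{\sqrt{2} \omega}{5} + \frac{\pi}{4} \right)}}{2}

Case ω < 0 (upper half-plane, counterclockwise contour ⇒ F(ω) = +2πi·ΣRes):
  Res_{z = \frac{\sqrt{2}}{5} + \frac{\sqrt{2} i}{5}} g(z) = \frac{125 \sqrt{2} i \left(-1 + i\right) e^{\frac{\sqrt{2} \omega \left(1 - i\right)}{5}}}{16}
  Res_{z = - \frac{\sqrt{2}}{5} + \frac{\sqrt{2} i}{5}} g(z) = \frac{125 \sqrt{2} \left(1 - i\right) e^{\frac{\sqrt{2} \omega \left(1 + i\right)}{5}}}{16}
  F(ω) = 2πi·ΣRes = - \frac{125 \sqrt{2} i \pi \left(i \left(1 - i\right) e^{\frac{\sqrt{2} \omega \left(1 - i\right)}{5}} - \left(1 - i\right) e^{\frac{\sqrt{2} \omega \left(1 + i\right)}{5}}\right)}{8} = \frac{125 \pi e^{\frac{\sqrt{2} \omega}{5}} \cos{\left(\frac{\sqrt{2} \omega}{5} + \frac{\pi}{4} \right)}}{2}

Both cases combine into a single formula in |ω|:

F(ω) = \frac{125 \pi e^{- \frac{\sqrt{2} \left|{\omega}\right|}{5}} \sin{\left(\frac{\sqrt{2} \left|{\omega}\right|}{5} + \frac{\pi}{4} \right)}}{2}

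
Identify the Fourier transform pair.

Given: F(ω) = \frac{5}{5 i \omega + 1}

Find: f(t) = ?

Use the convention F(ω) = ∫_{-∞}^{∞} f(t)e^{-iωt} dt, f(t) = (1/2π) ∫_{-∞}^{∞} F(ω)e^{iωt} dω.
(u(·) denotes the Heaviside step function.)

f(t) = e^{- \frac{t}{5}} u\left(t\right)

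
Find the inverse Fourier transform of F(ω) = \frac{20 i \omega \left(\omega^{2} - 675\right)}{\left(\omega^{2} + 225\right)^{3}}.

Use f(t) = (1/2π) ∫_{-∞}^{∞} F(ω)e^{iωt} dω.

f(t) = 5 t e^{- 15 \left|{t}\right|} \left|{t}\right|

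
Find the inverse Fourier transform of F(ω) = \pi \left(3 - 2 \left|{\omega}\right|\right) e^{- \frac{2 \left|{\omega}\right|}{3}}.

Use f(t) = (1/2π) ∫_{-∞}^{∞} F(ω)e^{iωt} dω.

f(t) = \frac{4 t^{2}}{\left(t^{2} + \frac{4}{9}\right)^{2}}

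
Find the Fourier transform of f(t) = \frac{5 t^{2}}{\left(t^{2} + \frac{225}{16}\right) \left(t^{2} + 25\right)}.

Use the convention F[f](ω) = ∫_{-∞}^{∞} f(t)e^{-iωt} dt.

F(ω) = \frac{16 \pi e^{- 5 \left|{\omega}\right|}}{7} - \frac{12 \pi e^{- \frac{15 \left|{\omega}\right|}{4}}}{7}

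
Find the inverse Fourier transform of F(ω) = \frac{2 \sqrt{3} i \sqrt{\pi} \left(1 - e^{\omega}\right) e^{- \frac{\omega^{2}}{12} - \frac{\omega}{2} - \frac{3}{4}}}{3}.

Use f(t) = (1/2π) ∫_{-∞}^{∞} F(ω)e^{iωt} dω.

f(t) = 4 e^{- 3 t^{2}} \sin{\left(3 t \right)}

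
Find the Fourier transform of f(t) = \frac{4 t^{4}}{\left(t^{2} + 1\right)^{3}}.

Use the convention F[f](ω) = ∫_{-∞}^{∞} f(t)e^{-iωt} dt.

F(ω) = \frac{\pi \left(\omega^{2} - 5 \left|{\omega}\right| + 3\right) e^{- \left|{\omega}\right|}}{2}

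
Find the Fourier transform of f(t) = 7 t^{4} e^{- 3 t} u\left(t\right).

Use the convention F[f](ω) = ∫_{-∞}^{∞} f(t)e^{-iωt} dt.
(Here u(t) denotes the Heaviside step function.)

F(ω) = \frac{168}{\left(i \omega + 3\right)^{5}}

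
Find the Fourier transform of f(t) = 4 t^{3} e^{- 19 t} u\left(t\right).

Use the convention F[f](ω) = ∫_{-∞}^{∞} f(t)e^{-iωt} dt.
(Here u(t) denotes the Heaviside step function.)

F(ω) = \frac{24}{\left(i \omega + 19\right)^{4}}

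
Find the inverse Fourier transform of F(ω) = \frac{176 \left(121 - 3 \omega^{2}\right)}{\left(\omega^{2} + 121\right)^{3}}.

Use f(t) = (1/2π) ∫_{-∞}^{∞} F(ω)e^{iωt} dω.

f(t) = 4 t^{2} e^{- 11 \left|{t}\right|}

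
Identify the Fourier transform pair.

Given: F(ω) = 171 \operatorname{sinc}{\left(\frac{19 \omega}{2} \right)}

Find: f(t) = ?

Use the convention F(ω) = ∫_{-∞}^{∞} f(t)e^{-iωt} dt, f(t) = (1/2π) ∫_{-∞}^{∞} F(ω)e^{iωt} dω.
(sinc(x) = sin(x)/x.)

f(t) = 9 \left(\begin{cases} 1 & \text{for}\: \left|{t}\right| < \frac{19}{2} \\0 & \text{otherwise} \end{cases}\right)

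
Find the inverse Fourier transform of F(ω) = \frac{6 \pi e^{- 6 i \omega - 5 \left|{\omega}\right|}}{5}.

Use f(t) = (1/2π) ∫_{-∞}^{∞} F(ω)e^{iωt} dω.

f(t) = \frac{6}{\left(t - 6\right)^{2} + 25}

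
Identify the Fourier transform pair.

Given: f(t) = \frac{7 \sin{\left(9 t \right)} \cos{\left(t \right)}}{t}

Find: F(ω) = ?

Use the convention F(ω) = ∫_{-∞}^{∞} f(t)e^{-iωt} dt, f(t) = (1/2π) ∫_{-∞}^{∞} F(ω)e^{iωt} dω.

F(ω) = \begin{cases} 7 \pi & \text{for}\: \omega > -8 \wedge \omega < 8 \\\frac{7 \pi}{2} & \text{for}\: \omega > -10 \wedge \omega < 10 \\0 & \text{otherwise} \end{cases}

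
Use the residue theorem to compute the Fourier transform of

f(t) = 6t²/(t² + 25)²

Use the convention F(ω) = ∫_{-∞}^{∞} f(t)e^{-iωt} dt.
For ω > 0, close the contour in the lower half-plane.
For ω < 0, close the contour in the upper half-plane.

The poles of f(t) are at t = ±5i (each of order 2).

Let g(z) = f(z)e^{-iωz}; for large |z| the factor e^{-iωz} decays in the lower half-plane when ω > 0 and in the upper half-plane when ω < 0.

Case ω > 0 (lower half-plane, clockwise contour ⇒ F(ω) = -2πi·ΣRes):
  Res_{z = - 5 i} g(z) = \frac{3 i \left(1 - 5 \omega\right) e^{- 5 \omega}}{10} (pole of order 2)
  F(ω) = -2πi·ΣRes = \frac{3 \pi \left(1 - 5 \omega\right) e^{- 5 \omega}}{5}

Case ω < 0 (upper half-plane, counterclockwise contour ⇒ F(ω) = +2πi·ΣRes):
  Res_{z = 5 i} g(z) = \frac{3 i \left(- 5 \omega - 1\right) e^{5 \omega}}{10} (pole of order 2)
  F(ω) = 2πi·ΣRes = \frac{3 \pi \left(5 \omega + 1\right) e^{5 \omega}}{5}

Both cases combine into a single formula in |ω|:

F(ω) = \frac{3 \pi \left(1 - 5 \left|{\omega}\right|\right) e^{- 5 \left|{\omega}\right|}}{5}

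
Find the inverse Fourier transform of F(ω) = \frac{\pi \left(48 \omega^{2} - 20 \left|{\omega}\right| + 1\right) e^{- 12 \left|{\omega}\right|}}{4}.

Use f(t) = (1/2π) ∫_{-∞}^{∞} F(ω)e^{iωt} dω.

f(t) = \frac{8 t^{4}}{\left(t^{2} + 144\right)^{3}}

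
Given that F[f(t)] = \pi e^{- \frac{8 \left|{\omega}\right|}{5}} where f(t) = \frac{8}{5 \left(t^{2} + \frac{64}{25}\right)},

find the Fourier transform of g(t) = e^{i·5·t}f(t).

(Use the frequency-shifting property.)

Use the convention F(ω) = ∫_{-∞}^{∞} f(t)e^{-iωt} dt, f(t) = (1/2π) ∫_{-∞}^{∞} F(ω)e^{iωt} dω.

F[g](ω) = \pi e^{- \frac{8 \left|{\omega - 5}\right|}{5}}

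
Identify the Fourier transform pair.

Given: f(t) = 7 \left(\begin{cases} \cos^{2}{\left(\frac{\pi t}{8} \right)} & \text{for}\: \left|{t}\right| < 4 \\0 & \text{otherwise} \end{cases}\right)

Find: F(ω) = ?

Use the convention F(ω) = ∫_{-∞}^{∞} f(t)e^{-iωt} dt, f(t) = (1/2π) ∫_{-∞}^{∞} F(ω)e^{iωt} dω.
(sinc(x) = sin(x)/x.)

F(ω) = - \frac{28 \pi^{2} \operatorname{sinc}{\left(4 \omega \right)}}{16 \omega^{2} - \pi^{2}}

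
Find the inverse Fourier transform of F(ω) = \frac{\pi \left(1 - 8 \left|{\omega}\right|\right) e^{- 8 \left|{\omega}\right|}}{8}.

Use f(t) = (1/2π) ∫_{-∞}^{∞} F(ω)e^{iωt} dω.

f(t) = \frac{2 t^{2}}{\left(t^{2} + 64\right)^{2}}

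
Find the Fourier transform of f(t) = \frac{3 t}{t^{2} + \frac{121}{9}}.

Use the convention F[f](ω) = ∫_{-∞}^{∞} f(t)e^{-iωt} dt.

F(ω) = - 3 i \pi e^{- \frac{11 \left|{\omega}\right|}{3}} \operatorname{sign}{\left(\omega \right)}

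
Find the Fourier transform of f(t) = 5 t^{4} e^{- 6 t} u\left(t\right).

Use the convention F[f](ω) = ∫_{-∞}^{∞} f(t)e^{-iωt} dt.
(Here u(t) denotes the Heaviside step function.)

F(ω) = \frac{120}{\left(i \omega + 6\right)^{5}}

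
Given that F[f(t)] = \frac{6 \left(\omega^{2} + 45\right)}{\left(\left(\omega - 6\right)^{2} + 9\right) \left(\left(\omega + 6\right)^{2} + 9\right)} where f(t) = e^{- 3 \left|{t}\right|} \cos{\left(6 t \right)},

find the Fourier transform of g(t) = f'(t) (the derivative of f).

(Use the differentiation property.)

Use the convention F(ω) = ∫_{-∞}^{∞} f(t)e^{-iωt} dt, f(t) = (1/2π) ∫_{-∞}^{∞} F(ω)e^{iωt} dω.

F[g](ω) = \frac{6 i \omega \left(\omega^{2} + 45\right)}{\omega^{4} - 54 \omega^{2} + 2025}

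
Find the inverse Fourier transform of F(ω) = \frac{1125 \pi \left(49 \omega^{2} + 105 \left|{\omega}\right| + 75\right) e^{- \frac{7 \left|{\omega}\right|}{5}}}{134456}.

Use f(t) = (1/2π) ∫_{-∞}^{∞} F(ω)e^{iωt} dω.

f(t) = \frac{9}{\left(t^{2} + \frac{49}{25}\right)^{3}}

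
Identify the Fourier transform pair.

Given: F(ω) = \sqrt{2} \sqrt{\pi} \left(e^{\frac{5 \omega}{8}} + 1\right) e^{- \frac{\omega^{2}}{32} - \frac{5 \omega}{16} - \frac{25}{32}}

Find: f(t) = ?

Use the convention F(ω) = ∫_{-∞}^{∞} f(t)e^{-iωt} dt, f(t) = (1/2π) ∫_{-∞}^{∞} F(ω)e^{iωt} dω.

f(t) = 8 e^{- 8 t^{2}} \cos{\left(5 t \right)}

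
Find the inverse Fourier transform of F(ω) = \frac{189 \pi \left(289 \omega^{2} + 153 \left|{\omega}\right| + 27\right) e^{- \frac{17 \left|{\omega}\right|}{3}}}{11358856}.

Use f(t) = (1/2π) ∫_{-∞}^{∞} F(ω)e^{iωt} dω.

f(t) = \frac{7}{\left(t^{2} + \frac{289}{9}\right)^{3}}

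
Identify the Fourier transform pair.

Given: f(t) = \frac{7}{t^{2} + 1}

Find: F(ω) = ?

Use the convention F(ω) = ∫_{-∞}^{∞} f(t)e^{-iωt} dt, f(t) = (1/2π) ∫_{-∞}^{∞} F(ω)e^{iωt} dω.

F(ω) = 7 \pi e^{- \left|{\omega}\right|}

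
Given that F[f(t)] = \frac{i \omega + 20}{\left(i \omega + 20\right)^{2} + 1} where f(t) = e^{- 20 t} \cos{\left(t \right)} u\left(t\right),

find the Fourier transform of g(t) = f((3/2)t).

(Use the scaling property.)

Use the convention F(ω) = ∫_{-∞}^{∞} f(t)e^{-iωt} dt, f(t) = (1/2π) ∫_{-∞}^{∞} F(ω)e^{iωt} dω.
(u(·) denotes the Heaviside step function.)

F[g](ω) = \frac{4 \left(i \omega + 30\right)}{4 \left(i \omega + 30\right)^{2} + 9}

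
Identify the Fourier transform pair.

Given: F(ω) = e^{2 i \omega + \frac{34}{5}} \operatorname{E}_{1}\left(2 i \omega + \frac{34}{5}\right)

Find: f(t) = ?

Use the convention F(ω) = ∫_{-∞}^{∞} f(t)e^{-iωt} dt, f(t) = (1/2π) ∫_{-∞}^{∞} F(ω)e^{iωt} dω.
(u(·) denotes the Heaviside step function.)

f(t) = \frac{e^{- \frac{17 t}{5}} u\left(t\right)}{t + 2}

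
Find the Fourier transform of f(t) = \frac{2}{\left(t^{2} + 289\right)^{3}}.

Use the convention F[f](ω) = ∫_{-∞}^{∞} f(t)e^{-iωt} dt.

F(ω) = \frac{\pi \left(289 \omega^{2} + 51 \left|{\omega}\right| + 3\right) e^{- 17 \left|{\omega}\right|}}{5679428}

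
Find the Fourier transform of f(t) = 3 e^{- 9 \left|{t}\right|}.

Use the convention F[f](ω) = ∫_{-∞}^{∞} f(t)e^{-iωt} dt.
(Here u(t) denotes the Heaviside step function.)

F(ω) = \frac{54}{\omega^{2} + 81}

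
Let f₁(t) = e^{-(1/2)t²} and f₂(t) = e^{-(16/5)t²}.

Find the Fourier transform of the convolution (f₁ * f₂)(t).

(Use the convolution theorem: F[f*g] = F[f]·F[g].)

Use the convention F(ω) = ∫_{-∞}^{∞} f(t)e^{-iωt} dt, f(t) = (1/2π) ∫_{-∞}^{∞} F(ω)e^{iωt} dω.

F[f₁*f₂](ω) = \frac{\sqrt{10} \pi e^{- \frac{37 \omega^{2}}{64}}}{4}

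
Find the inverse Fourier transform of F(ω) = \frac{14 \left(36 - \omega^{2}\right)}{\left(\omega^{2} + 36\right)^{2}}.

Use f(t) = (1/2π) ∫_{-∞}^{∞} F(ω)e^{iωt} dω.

f(t) = 7 e^{- 6 \left|{t}\right|} \left|{t}\right|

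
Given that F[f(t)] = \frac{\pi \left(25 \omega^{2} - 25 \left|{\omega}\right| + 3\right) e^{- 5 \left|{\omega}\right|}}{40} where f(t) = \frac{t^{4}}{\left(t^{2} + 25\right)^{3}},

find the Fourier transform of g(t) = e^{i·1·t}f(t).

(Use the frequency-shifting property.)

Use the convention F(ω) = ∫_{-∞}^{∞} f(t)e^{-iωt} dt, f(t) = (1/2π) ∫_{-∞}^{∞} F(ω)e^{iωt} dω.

F[g](ω) = \frac{\pi \left(25 \left(\omega - 1\right)^{2} - 25 \left|{\omega - 1}\right| + 3\right) e^{- 5 \left|{\omega - 1}\right|}}{40}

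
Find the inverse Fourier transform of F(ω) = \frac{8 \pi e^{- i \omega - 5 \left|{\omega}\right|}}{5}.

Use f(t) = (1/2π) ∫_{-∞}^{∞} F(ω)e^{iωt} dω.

f(t) = \frac{8}{\left(t - 1\right)^{2} + 25}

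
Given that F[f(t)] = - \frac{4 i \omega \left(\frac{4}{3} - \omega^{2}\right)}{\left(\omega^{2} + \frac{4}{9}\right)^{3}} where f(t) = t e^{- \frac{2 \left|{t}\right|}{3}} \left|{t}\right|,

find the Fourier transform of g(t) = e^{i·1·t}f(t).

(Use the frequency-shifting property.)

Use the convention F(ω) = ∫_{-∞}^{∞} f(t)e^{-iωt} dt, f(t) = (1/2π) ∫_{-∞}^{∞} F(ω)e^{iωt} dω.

F[g](ω) = \frac{972 i \left(\omega - 1\right) \left(3 \left(\omega - 1\right)^{2} - 4\right)}{\left(9 \left(\omega - 1\right)^{2} + 4\right)^{3}}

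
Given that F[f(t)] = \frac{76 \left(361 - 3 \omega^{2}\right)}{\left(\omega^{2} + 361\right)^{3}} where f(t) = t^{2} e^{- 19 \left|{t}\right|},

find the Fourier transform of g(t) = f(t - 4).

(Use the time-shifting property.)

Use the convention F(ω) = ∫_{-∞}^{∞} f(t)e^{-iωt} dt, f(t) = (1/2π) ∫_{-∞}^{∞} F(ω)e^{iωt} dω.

F[g](ω) = \frac{76 \left(361 - 3 \omega^{2}\right) e^{- 4 i \omega}}{\left(\omega^{2} + 361\right)^{3}}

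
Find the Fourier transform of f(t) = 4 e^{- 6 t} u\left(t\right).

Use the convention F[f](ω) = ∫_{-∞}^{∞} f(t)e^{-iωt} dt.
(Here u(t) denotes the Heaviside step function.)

F(ω) = \frac{4}{i \omega + 6}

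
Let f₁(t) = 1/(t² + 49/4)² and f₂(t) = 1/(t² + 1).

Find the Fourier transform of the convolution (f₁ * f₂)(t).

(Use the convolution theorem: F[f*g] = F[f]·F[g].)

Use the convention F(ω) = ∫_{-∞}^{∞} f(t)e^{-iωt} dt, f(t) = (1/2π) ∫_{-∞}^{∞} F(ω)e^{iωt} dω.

F[f₁*f₂](ω) = \frac{2 \pi^{2} \left(7 \left|{\omega}\right| + 2\right) e^{- \frac{9 \left|{\omega}\right|}{2}}}{343}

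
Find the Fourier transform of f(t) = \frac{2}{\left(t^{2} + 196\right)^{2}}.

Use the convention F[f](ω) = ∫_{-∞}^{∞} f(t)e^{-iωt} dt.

F(ω) = \frac{\pi \left(14 \left|{\omega}\right| + 1\right) e^{- 14 \left|{\omega}\right|}}{2744}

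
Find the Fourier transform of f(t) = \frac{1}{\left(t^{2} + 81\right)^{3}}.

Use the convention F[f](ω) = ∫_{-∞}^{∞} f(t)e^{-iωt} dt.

F(ω) = \frac{\pi \left(27 \omega^{2} + 9 \left|{\omega}\right| + 1\right) e^{- 9 \left|{\omega}\right|}}{157464}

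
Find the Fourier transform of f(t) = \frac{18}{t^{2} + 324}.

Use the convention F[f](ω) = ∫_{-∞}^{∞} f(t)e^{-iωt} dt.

F(ω) = \pi e^{- 18 \left|{\omega}\right|}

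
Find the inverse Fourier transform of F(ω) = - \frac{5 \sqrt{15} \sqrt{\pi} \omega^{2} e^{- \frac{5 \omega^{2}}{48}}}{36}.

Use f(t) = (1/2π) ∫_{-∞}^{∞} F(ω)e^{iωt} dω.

f(t) = 2 \left(\frac{48 t^{2}}{5} - 2\right) e^{- \frac{12 t^{2}}{5}}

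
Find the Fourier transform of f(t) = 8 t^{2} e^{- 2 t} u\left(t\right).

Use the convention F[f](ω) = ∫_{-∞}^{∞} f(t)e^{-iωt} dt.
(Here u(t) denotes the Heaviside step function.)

F(ω) = \frac{16}{\left(i \omega + 2\right)^{3}}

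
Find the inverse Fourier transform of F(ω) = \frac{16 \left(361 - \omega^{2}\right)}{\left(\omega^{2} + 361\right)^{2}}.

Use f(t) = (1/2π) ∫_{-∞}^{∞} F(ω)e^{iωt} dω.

f(t) = 8 e^{- 19 \left|{t}\right|} \left|{t}\right|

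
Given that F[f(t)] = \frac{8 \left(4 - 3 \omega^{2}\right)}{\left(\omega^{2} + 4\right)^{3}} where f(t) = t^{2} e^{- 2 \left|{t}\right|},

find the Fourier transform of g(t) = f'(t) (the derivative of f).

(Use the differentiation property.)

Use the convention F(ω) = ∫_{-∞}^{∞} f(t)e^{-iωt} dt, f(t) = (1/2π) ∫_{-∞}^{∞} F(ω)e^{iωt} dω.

F[g](ω) = - \frac{8 i \omega \left(3 \omega^{2} - 4\right)}{\left(\omega^{2} + 4\right)^{3}}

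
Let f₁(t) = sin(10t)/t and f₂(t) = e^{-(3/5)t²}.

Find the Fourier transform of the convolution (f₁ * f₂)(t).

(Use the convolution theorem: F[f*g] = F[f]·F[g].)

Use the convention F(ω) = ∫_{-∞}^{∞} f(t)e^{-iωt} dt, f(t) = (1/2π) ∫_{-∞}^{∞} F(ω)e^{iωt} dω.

F[f₁*f₂](ω) = \begin{cases} \frac{\sqrt{15} \pi^{\frac{3}{2}} e^{- \frac{5 \omega^{2}}{12}}}{3} & \text{for}\: \omega > -10 \wedge \omega < 10 \\0 & \text{otherwise} \end{cases}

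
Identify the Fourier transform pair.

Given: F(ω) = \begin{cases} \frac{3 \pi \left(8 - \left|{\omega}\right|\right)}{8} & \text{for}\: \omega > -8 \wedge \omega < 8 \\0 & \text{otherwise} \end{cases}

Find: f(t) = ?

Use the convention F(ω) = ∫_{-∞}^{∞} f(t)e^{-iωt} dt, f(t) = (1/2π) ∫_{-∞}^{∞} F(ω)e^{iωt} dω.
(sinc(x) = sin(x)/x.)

f(t) = 12 \operatorname{sinc}^{2}{\left(4 t \right)}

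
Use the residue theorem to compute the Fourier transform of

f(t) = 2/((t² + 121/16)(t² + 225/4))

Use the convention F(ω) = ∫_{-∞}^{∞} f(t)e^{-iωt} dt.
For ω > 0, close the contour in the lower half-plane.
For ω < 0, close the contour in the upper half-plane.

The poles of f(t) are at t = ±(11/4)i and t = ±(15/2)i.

Let g(z) = f(z)e^{-iωz}; for large |z| the factor e^{-iωz} decays in the lower half-plane when ω > 0 and in the upper half-plane when ω < 0.

Case ω > 0 (lower half-plane, clockwise contour ⇒ F(ω) = -2πi·ΣRes):
  Res_{z = - \frac{11 i}{4}} g(z) = \frac{64 i e^{- \frac{11 \omega}{4}}}{8569}
  Res_{z = - \frac{15 i}{2}} g(z) = - \frac{32 i e^{- \frac{15 \omega}{2}}}{11685}
  F(ω) = -2πi·ΣRes = - \frac{64 \pi e^{- \frac{15 \omega}{2}}}{11685} + \frac{128 \pi e^{- \frac{11 \omega}{4}}}{8569}

Case ω < 0 (upper half-plane, counterclockwise contour ⇒ F(ω) = +2πi·ΣRes):
  Res_{z = \frac{11 i}{4}} g(z) = - \frac{64 i e^{\frac{11 \omega}{4}}}{8569}
  Res_{z = \frac{15 i}{2}} g(z) = \frac{32 i e^{\frac{15 \omega}{2}}}{11685}
  F(ω) = 2πi·ΣRes = \frac{64 \pi \left(30 e^{\frac{11 \omega}{4}} - 11 e^{\frac{15 \omega}{2}}\right)}{128535}

Both cases combine into a single formula in |ω|:

F(ω) = - \frac{64 \pi e^{- \frac{15 \left|{\omega}\right|}{2}}}{11685} + \frac{128 \pi e^{- \frac{11 \left|{\omega}\right|}{4}}}{8569}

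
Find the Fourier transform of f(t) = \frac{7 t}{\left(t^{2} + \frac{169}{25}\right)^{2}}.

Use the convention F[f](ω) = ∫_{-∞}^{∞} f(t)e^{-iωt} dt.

F(ω) = - \frac{35 i \pi \omega e^{- \frac{13 \left|{\omega}\right|}{5}}}{26}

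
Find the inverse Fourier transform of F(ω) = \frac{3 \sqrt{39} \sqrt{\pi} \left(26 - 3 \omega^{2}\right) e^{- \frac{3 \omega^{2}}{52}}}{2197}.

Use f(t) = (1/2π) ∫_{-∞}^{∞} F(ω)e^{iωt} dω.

f(t) = 4 t^{2} e^{- \frac{13 t^{2}}{3}}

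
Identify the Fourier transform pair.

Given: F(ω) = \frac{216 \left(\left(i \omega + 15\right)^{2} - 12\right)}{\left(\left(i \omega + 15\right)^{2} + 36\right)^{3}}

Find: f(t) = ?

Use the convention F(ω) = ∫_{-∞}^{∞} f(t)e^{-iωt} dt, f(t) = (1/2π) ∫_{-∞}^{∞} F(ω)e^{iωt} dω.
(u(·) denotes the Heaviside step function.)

f(t) = 6 t^{2} e^{- 15 t} \sin{\left(6 t \right)} u\left(t\right)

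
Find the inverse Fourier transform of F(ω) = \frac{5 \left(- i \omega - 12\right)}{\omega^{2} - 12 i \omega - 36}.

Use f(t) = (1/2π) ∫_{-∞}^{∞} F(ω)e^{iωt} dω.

f(t) = 5 \left(6 t + 1\right) e^{- 6 t} u\left(t\right)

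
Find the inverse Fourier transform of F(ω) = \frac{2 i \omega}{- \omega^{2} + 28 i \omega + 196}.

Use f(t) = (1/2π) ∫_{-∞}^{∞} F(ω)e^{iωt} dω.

f(t) = 2 \left(1 - 14 t\right) e^{- 14 t} u\left(t\right)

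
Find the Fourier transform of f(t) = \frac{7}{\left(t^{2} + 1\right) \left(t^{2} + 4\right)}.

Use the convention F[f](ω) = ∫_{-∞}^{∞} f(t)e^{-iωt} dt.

F(ω) = \frac{7 \pi \left(2 e^{\left|{\omega}\right|} - 1\right) e^{- 2 \left|{\omega}\right|}}{6}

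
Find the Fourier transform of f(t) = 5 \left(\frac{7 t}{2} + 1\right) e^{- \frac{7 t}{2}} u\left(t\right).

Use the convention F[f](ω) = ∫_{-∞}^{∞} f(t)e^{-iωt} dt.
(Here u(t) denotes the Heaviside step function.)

F(ω) = \frac{20 \left(- i \omega - 7\right)}{4 \omega^{2} - 28 i \omega - 49}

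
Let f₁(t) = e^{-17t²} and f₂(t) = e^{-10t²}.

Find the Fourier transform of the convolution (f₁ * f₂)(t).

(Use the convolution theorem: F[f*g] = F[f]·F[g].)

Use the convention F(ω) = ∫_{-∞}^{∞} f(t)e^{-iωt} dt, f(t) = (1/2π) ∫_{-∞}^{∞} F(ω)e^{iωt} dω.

F[f₁*f₂](ω) = \frac{\sqrt{170} \pi e^{- \frac{27 \omega^{2}}{680}}}{170}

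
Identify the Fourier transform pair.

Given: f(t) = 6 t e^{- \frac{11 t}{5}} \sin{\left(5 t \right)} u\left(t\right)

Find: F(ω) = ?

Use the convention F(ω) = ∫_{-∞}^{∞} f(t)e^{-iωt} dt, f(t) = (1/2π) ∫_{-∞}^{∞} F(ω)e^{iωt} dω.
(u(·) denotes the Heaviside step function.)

F(ω) = \frac{7500 \left(5 i \omega + 11\right)}{\left(\left(5 i \omega + 11\right)^{2} + 625\right)^{2}}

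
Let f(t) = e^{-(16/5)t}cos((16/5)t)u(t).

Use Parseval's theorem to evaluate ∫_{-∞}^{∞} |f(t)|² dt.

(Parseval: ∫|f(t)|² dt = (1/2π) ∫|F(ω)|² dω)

∫|f(t)|² dt = \frac{15}{128}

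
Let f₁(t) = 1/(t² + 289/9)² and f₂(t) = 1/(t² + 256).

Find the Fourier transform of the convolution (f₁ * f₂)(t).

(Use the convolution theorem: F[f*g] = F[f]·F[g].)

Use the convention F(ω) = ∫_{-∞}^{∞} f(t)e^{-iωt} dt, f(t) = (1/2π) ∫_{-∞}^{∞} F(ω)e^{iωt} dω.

F[f₁*f₂](ω) = \frac{9 \pi^{2} \left(17 \left|{\omega}\right| + 3\right) e^{- \frac{65 \left|{\omega}\right|}{3}}}{157216}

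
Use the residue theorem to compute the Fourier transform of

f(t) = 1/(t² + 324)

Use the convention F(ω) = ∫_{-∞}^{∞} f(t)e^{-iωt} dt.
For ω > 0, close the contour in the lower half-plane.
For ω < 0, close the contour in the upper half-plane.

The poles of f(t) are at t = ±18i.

Let g(z) = f(z)e^{-iωz}; for large |z| the factor e^{-iωz} decays in the lower half-plane when ω > 0 and in the upper half-plane when ω < 0.

Case ω > 0 (lower half-plane, clockwise contour ⇒ F(ω) = -2πi·ΣRes):
  Res_{z = - 18 i} g(z) = \frac{i e^{- 18 \omega}}{36}
  F(ω) = -2πi·ΣRes = \frac{\pi e^{- 18 \omega}}{18}

Case ω < 0 (upper half-plane, counterclockwise contour ⇒ F(ω) = +2πi·ΣRes):
  Res_{z = 18 i} g(z) = - \frac{i e^{18 \omega}}{36}
  F(ω) = 2πi·ΣRes = \frac{\pi e^{18 \omega}}{18}

Both cases combine into a single formula in |ω|:

F(ω) = \frac{\pi e^{- 18 \left|{\omega}\right|}}{18}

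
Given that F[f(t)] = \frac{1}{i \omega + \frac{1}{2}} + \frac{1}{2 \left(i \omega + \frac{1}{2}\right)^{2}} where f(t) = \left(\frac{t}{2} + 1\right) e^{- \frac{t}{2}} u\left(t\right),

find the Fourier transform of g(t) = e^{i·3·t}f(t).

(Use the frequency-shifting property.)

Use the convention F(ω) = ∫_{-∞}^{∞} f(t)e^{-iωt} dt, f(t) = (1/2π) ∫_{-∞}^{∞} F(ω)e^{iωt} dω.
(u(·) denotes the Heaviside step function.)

F[g](ω) = \frac{4 \left(- i \omega - 1 + 3 i\right)}{4 \omega^{2} - 4 \omega \left(6 + i\right) + 35 + 12 i}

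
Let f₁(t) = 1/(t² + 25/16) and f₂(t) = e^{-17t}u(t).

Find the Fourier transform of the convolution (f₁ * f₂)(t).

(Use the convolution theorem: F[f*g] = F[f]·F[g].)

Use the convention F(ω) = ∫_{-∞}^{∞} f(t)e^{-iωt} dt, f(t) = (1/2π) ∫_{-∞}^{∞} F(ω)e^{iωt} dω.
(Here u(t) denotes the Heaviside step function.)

F[f₁*f₂](ω) = \frac{4 \pi e^{- \frac{5 \left|{\omega}\right|}{4}}}{5 \left(i \omega + 17\right)}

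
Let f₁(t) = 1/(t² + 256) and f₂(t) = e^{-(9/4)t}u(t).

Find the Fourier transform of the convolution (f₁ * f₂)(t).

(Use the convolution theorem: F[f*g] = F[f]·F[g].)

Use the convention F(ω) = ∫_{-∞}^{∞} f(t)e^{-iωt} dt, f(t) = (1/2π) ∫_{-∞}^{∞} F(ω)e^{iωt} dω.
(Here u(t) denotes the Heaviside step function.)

F[f₁*f₂](ω) = \frac{\pi e^{- 16 \left|{\omega}\right|}}{4 \left(4 i \omega + 9\right)}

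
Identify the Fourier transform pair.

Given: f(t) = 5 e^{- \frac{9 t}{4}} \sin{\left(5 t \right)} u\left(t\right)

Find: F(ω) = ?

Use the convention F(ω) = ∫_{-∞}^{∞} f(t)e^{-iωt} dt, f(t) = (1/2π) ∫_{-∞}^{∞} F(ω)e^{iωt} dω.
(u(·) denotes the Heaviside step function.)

F(ω) = \frac{400}{\left(4 i \omega + 9\right)^{2} + 400}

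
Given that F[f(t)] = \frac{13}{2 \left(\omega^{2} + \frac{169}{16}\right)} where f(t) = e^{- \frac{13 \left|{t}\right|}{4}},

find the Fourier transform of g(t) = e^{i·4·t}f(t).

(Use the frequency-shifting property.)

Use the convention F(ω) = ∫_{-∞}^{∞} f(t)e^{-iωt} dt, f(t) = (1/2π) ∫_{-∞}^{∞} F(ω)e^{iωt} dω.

F[g](ω) = \frac{104}{16 \left(\omega - 4\right)^{2} + 169}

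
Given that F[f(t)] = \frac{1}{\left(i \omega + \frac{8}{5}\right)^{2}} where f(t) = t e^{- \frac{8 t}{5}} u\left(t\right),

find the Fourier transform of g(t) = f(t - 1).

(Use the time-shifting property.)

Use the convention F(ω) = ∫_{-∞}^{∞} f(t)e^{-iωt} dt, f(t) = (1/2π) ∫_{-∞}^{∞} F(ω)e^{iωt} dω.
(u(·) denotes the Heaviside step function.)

F[g](ω) = \frac{25 e^{- i \omega}}{\left(5 i \omega + 8\right)^{2}}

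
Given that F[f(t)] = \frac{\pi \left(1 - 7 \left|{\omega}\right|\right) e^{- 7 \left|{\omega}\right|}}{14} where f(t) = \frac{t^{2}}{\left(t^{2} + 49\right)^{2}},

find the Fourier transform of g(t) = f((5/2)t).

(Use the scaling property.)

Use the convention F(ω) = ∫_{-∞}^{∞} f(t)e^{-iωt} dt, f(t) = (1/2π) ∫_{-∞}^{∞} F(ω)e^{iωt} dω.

F[g](ω) = \frac{\pi \left(5 - 14 \left|{\omega}\right|\right) e^{- \frac{14 \left|{\omega}\right|}{5}}}{175}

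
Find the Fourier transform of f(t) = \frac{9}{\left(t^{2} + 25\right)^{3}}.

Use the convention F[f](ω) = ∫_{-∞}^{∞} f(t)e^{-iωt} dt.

F(ω) = \frac{9 \pi \left(25 \omega^{2} + 15 \left|{\omega}\right| + 3\right) e^{- 5 \left|{\omega}\right|}}{25000}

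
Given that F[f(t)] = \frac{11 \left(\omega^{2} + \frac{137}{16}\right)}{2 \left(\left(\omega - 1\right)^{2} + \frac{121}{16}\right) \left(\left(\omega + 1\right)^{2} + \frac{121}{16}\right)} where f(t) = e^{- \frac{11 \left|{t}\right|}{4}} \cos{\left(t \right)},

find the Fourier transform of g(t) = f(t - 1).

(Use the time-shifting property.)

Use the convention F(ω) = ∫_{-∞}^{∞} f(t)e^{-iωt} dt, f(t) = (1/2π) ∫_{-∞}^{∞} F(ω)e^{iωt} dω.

F[g](ω) = \frac{88 \left(16 \omega^{2} + 137\right) e^{- i \omega}}{256 \omega^{4} + 3360 \omega^{2} + 18769}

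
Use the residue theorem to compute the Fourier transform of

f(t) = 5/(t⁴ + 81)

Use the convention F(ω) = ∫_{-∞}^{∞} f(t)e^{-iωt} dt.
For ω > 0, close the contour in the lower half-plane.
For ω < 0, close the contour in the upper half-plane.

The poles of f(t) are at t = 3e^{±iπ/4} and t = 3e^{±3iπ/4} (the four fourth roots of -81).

Let g(z) = f(z)e^{-iωz}; for large |z| the factor e^{-iωz} decays in the lower half-plane when ω > 0 and in the upper half-plane when ω < 0.

Case ω > 0 (lower half-plane, clockwise contour ⇒ F(ω) = -2πi·ΣRes):
  Res_{z = - \frac{3 \sqrt{2}}{2} - \frac{3 \sqrt{2} i}{2}} g(z) = \frac{5 \sqrt{2} i \left(1 - i\right) e^{\frac{3 \sqrt{2} \omega \left(-1 + i\right)}{2}}}{216}
  Res_{z = \frac{3 \sqrt{2}}{2} - \frac{3 \sqrt{2} i}{2}} g(z) = \frac{5 \sqrt{2} i \left(1 + i\right) e^{- \frac{3 \sqrt{2} \omega \left(1 + i\right)}{2}}}{216}
  F(ω) = -2πi·ΣRes = \frac{5 \sqrt{2} \pi \left(1 - i\right) \left(e^{3 \sqrt{2} i \omega} + i\right) e^{- \frac{3 \sqrt{2} \omega \left(1 + i\right)}{2}}}{108} = \frac{5 \pi e^{- \frac{3 \sqrt{2} \omega}{2}} \sin{\left(\frac{3 \sqrt{2} \omega}{2} + \frac{\pi}{4} \right)}}{27}

Case ω < 0 (upper half-plane, counterclockwise contour ⇒ F(ω) = +2πi·ΣRes):
  Res_{z = \frac{3 \sqrt{2}}{2} + \frac{3 \sqrt{2} i}{2}} g(z) = \frac{5 \sqrt{2} i \left(-1 + i\right) e^{\frac{3 \sqrt{2} \omega \left(1 - i\right)}{2}}}{216}
  Res_{z = - \frac{3 \sqrt{2}}{2} + \frac{3 \sqrt{2} i}{2}} g(z) = \frac{5 \sqrt{2} \left(1 - i\right) e^{\frac{3 \sqrt{2} \omega \left(1 + i\right)}{2}}}{216}
  F(ω) = 2πi·ΣRes = - \frac{5 \sqrt{2} i \pi \left(i \left(1 - i\right) e^{\frac{3 \sqrt{2} \omega \left(1 - i\right)}{2}} - \left(1 - i\right) e^{\frac{3 \sqrt{2} \omega \left(1 + i\right)}{2}}\right)}{108} = \frac{5 \pi e^{\frac{3 \sqrt{2} \omega}{2}} \cos{\left(\frac{3 \sqrt{2} \omega}{2} + \frac{\pi}{4} \right)}}{27}

Both cases combine into a single formula in |ω|:

F(ω) = \frac{5 \pi e^{- \frac{3 \sqrt{2} \left|{\omega}\right|}{2}} \sin{\left(\frac{3 \sqrt{2} \left|{\omega}\right|}{2} + \frac{\pi}{4} \right)}}{27}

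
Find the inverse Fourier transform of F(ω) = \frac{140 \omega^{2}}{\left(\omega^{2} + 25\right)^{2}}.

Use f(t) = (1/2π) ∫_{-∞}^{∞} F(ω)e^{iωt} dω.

f(t) = 7 \left(1 - 5 \left|{t}\right|\right) e^{- 5 \left|{t}\right|}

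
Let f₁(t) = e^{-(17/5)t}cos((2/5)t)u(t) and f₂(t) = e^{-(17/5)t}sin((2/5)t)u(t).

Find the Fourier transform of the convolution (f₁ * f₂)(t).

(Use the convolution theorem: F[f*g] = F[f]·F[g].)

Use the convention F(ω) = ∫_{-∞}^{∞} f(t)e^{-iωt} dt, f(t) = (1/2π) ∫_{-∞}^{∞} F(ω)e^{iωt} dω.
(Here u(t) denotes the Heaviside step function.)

F[f₁*f₂](ω) = \frac{50 \left(5 i \omega + 17\right)}{\left(\left(5 i \omega + 17\right)^{2} + 4\right)^{2}}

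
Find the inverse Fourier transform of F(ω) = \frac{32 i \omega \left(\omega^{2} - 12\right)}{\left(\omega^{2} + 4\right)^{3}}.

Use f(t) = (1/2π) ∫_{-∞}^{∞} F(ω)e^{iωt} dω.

f(t) = 8 t e^{- 2 \left|{t}\right|} \left|{t}\right|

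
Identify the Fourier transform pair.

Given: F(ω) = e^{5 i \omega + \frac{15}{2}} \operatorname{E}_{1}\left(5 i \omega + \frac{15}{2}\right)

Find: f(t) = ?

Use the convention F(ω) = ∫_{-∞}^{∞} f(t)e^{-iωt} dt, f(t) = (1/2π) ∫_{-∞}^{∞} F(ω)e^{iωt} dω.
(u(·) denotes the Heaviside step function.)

f(t) = \frac{e^{- \frac{3 t}{2}} u\left(t\right)}{t + 5}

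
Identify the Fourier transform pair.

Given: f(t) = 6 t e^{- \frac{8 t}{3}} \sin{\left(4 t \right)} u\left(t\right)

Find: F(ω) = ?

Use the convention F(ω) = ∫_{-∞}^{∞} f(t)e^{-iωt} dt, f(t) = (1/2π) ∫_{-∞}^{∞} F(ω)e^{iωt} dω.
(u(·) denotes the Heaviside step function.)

F(ω) = \frac{1296 \left(3 i \omega + 8\right)}{\left(\left(3 i \omega + 8\right)^{2} + 144\right)^{2}}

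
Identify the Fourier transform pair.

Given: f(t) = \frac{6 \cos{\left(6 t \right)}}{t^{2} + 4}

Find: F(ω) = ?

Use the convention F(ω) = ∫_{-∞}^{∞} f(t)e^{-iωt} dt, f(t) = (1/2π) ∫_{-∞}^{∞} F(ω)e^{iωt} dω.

F(ω) = \frac{3 \pi e^{- 2 \left|{\omega + 6}\right|}}{2} + \frac{3 \pi e^{- 2 \left|{\omega - 6}\right|}}{2}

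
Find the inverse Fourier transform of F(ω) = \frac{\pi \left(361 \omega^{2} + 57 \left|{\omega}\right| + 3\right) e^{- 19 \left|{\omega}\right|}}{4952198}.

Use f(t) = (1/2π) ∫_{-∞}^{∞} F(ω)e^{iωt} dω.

f(t) = \frac{4}{\left(t^{2} + 361\right)^{3}}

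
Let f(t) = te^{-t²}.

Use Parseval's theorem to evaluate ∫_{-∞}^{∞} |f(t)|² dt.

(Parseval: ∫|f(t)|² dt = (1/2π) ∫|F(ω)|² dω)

∫|f(t)|² dt = \frac{\sqrt{2} \sqrt{\pi}}{8}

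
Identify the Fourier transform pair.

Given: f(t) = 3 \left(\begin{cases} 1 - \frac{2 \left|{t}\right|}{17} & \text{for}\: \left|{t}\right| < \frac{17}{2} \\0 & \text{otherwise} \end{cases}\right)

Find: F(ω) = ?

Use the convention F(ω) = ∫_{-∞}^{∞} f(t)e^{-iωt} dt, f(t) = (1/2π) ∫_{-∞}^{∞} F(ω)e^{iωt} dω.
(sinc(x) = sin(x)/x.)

F(ω) = \frac{51 \operatorname{sinc}^{2}{\left(\frac{17 \omega}{4} \right)}}{2}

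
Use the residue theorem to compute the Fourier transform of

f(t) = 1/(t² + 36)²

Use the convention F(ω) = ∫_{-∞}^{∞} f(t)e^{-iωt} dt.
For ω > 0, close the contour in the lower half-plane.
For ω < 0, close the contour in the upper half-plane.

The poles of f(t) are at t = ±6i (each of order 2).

Let g(z) = f(z)e^{-iωz}; for large |z| the factor e^{-iωz} decays in the lower half-plane when ω > 0 and in the upper half-plane when ω < 0.

Case ω > 0 (lower half-plane, clockwise contour ⇒ F(ω) = -2πi·ΣRes):
  Res_{z = - 6 i} g(z) = \frac{i \left(6 \omega + 1\right) e^{- 6 \omega}}{864} (pole of order 2)
  F(ω) = -2πi·ΣRes = \frac{\pi \left(6 \omega + 1\right) e^{- 6 \omega}}{432}

Case ω < 0 (upper half-plane, counterclockwise contour ⇒ F(ω) = +2πi·ΣRes):
  Res_{z = 6 i} g(z) = \frac{i \left(6 \omega - 1\right) e^{6 \omega}}{864} (pole of order 2)
  F(ω) = 2πi·ΣRes = \frac{\pi \left(1 - 6 \omega\right) e^{6 \omega}}{432}

Both cases combine into a single formula in |ω|:

F(ω) = \frac{\pi \left(6 \left|{\omega}\right| + 1\right) e^{- 6 \left|{\omega}\right|}}{432}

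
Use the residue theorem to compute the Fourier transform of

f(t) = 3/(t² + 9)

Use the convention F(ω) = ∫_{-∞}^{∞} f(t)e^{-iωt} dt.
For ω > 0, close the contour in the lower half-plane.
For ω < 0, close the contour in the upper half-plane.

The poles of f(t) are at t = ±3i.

Let g(z) = f(z)e^{-iωz}; for large |z| the factor e^{-iωz} decays in the lower half-plane when ω > 0 and in the upper half-plane when ω < 0.

Case ω > 0 (lower half-plane, clockwise contour ⇒ F(ω) = -2πi·ΣRes):
  Res_{z = - 3 i} g(z) = \frac{i e^{- 3 \omega}}{2}
  F(ω) = -2πi·ΣRes = \pi e^{- 3 \omega}

Case ω < 0 (upper half-plane, counterclockwise contour ⇒ F(ω) = +2πi·ΣRes):
  Res_{z = 3 i} g(z) = - \frac{i e^{3 \omega}}{2}
  F(ω) = 2πi·ΣRes = \pi e^{3 \omega}

Both cases combine into a single formula in |ω|:

F(ω) = \pi e^{- 3 \left|{\omega}\right|}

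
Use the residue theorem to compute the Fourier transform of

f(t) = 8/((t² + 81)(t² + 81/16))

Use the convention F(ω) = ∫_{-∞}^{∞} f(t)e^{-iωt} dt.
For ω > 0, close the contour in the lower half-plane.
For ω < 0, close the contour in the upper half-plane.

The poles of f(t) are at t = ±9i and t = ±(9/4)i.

Let g(z) = f(z)e^{-iωz}; for large |z| the factor e^{-iωz} decays in the lower half-plane when ω > 0 and in the upper half-plane when ω < 0.

Case ω > 0 (lower half-plane, clockwise contour ⇒ F(ω) = -2πi·ΣRes):
  Res_{z = - 9 i} g(z) = - \frac{64 i e^{- 9 \omega}}{10935}
  Res_{z = - \frac{9 i}{4}} g(z) = \frac{256 i e^{- \frac{9 \omega}{4}}}{10935}
  F(ω) = -2πi·ΣRes = - \frac{128 \pi e^{- 9 \omega}}{10935} + \frac{512 \pi e^{- \frac{9 \omega}{4}}}{10935}

Case ω < 0 (upper half-plane, counterclockwise contour ⇒ F(ω) = +2πi·ΣRes):
  Res_{z = 9 i} g(z) = \frac{64 i e^{9 \omega}}{10935}
  Res_{z = \frac{9 i}{4}} g(z) = - \frac{256 i e^{\frac{9 \omega}{4}}}{10935}
  F(ω) = 2πi·ΣRes = \frac{128 \pi \left(4 e^{\frac{9 \omega}{4}} - e^{9 \omega}\right)}{10935}

Both cases combine into a single formula in |ω|:

F(ω) = - \frac{128 \pi e^{- 9 \left|{\omega}\right|}}{10935} + \frac{512 \pi e^{- \frac{9 \left|{\omega}\right|}{4}}}{10935}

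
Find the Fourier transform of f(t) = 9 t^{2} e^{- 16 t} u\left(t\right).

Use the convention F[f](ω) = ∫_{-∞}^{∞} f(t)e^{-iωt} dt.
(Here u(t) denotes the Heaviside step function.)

F(ω) = \frac{18}{\left(i \omega + 16\right)^{3}}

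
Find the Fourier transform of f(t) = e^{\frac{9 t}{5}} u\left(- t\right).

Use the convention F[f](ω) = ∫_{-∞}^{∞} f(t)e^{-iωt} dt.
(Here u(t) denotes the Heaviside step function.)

F(ω) = - \frac{5}{5 i \omega - 9}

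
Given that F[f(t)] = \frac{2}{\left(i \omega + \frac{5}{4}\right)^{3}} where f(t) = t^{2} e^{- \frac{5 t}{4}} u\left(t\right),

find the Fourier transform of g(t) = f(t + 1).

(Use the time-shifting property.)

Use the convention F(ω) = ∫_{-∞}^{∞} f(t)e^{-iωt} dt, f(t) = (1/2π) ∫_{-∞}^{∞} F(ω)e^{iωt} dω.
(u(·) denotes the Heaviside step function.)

F[g](ω) = \frac{128 e^{i \omega}}{\left(4 i \omega + 5\right)^{3}}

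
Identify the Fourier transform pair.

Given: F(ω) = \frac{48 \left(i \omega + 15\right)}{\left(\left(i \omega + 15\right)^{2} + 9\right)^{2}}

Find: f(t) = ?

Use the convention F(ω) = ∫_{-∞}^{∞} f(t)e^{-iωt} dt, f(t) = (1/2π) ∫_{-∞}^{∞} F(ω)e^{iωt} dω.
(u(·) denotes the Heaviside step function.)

f(t) = 8 t e^{- 15 t} \sin{\left(3 t \right)} u\left(t\right)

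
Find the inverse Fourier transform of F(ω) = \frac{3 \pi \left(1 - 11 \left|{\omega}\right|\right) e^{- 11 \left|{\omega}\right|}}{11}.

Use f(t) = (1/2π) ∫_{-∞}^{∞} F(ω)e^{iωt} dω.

f(t) = \frac{6 t^{2}}{\left(t^{2} + 121\right)^{2}}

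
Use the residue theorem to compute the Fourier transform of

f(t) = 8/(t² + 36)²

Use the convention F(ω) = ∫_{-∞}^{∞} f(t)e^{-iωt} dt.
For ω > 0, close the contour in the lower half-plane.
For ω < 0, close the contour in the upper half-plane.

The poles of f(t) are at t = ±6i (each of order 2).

Let g(z) = f(z)e^{-iωz}; for large |z| the factor e^{-iωz} decays in the lower half-plane when ω > 0 and in the upper half-plane when ω < 0.

Case ω > 0 (lower half-plane, clockwise contour ⇒ F(ω) = -2πi·ΣRes):
  Res_{z = - 6 i} g(z) = \frac{i \left(6 \omega + 1\right) e^{- 6 \omega}}{108} (pole of order 2)
  F(ω) = -2πi·ΣRes = \frac{\pi \left(6 \omega + 1\right) e^{- 6 \omega}}{54}

Case ω < 0 (upper half-plane, counterclockwise contour ⇒ F(ω) = +2πi·ΣRes):
  Res_{z = 6 i} g(z) = \frac{i \left(6 \omega - 1\right) e^{6 \omega}}{108} (pole of order 2)
  F(ω) = 2πi·ΣRes = \frac{\pi \left(1 - 6 \omega\right) e^{6 \omega}}{54}

Both cases combine into a single formula in |ω|:

F(ω) = \frac{\pi \left(6 \left|{\omega}\right| + 1\right) e^{- 6 \left|{\omega}\right|}}{54}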